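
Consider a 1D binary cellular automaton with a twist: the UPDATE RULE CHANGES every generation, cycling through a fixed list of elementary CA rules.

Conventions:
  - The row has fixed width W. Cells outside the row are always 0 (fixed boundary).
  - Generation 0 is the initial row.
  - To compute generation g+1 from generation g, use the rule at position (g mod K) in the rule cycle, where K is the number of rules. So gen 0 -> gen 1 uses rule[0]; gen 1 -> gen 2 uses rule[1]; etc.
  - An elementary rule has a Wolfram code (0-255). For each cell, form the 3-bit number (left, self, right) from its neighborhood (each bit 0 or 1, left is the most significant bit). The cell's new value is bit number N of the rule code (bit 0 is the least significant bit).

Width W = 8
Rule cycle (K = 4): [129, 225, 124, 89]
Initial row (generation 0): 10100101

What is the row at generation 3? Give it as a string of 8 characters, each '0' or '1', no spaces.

Answer: 10000001

Derivation:
Gen 0: 10100101
Gen 1 (rule 129): 00000000
Gen 2 (rule 225): 11111111
Gen 3 (rule 124): 10000001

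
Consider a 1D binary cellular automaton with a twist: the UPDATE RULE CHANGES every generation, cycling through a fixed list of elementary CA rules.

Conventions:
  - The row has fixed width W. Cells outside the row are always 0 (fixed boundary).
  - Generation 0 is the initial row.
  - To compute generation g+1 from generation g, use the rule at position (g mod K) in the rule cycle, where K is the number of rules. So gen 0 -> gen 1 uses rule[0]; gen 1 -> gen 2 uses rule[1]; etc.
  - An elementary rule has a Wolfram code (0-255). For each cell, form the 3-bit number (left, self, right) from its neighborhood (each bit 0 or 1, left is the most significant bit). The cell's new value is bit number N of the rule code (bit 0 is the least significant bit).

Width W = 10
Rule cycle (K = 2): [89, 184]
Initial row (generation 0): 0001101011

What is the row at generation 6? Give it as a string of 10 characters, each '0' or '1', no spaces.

Gen 0: 0001101011
Gen 1 (rule 89): 1101100011
Gen 2 (rule 184): 1011010010
Gen 3 (rule 89): 0011001001
Gen 4 (rule 184): 0010100100
Gen 5 (rule 89): 1000010011
Gen 6 (rule 184): 0100001010

Answer: 0100001010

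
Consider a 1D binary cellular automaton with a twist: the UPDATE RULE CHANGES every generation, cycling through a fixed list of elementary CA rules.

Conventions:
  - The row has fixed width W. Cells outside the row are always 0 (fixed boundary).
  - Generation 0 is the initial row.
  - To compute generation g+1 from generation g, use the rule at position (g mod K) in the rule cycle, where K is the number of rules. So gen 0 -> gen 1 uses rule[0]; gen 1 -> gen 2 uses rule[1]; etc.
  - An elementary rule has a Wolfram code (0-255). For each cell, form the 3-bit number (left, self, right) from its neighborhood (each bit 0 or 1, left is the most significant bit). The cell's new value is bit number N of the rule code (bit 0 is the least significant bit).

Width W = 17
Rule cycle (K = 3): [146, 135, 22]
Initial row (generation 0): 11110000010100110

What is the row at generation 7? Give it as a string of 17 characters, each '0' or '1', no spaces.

Answer: 00000000000000010

Derivation:
Gen 0: 11110000010100110
Gen 1 (rule 146): 01101000100011001
Gen 2 (rule 135): 10001011101100011
Gen 3 (rule 22): 11011000000010100
Gen 4 (rule 146): 00000100000100010
Gen 5 (rule 135): 11111101111101110
Gen 6 (rule 22): 00000000000000001
Gen 7 (rule 146): 00000000000000010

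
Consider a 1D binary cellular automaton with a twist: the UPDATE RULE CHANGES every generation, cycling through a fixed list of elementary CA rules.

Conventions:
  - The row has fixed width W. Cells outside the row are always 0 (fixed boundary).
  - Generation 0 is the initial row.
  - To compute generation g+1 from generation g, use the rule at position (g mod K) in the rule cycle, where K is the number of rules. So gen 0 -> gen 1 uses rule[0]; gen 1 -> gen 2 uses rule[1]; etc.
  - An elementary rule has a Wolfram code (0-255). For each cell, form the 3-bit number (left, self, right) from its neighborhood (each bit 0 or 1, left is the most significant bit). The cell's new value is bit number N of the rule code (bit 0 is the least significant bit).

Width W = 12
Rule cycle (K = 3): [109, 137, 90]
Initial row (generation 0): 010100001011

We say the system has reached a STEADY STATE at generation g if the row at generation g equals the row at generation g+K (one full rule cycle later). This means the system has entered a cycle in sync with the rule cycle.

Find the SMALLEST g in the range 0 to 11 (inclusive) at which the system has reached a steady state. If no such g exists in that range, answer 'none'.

Answer: none

Derivation:
Gen 0: 010100001011
Gen 1 (rule 109): 011101101111
Gen 2 (rule 137): 011001001110
Gen 3 (rule 90): 111110111011
Gen 4 (rule 109): 100011101111
Gen 5 (rule 137): 001011001110
Gen 6 (rule 90): 010011111011
Gen 7 (rule 109): 010010001111
Gen 8 (rule 137): 000000101110
Gen 9 (rule 90): 000001001011
Gen 10 (rule 109): 111101001111
Gen 11 (rule 137): 111000001110
Gen 12 (rule 90): 101100011011
Gen 13 (rule 109): 111101011111
Gen 14 (rule 137): 111000011110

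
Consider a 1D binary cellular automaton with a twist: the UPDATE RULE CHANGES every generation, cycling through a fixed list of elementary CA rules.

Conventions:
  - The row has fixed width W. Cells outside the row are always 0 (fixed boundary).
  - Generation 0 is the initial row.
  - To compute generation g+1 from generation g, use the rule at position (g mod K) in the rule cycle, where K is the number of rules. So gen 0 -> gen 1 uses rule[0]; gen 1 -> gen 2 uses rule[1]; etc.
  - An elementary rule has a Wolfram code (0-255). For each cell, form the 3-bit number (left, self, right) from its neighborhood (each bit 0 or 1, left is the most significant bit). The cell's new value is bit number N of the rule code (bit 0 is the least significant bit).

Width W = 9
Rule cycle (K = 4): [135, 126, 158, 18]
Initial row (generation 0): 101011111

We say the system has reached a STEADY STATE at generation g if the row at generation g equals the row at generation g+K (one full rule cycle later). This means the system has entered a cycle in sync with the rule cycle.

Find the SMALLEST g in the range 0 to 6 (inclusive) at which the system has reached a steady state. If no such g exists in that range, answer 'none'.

Gen 0: 101011111
Gen 1 (rule 135): 101001110
Gen 2 (rule 126): 111111011
Gen 3 (rule 158): 111110010
Gen 4 (rule 18): 000001101
Gen 5 (rule 135): 111110001
Gen 6 (rule 126): 100011011
Gen 7 (rule 158): 110110010
Gen 8 (rule 18): 000001101
Gen 9 (rule 135): 111110001
Gen 10 (rule 126): 100011011

Answer: 4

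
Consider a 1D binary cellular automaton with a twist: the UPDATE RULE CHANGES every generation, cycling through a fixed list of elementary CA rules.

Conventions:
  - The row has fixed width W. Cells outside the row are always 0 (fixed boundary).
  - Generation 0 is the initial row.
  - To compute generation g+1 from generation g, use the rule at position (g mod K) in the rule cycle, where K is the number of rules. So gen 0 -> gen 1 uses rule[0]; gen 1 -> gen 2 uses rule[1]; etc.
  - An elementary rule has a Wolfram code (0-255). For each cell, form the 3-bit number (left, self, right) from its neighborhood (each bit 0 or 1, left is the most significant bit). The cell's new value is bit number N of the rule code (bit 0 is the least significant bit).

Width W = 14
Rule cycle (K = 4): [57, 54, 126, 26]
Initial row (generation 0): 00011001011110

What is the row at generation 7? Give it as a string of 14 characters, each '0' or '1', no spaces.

Gen 0: 00011001011110
Gen 1 (rule 57): 11010100110001
Gen 2 (rule 54): 00111111001011
Gen 3 (rule 126): 01100001111111
Gen 4 (rule 26): 11010011000000
Gen 5 (rule 57): 10101010111111
Gen 6 (rule 54): 11111111000000
Gen 7 (rule 126): 10000001100000

Answer: 10000001100000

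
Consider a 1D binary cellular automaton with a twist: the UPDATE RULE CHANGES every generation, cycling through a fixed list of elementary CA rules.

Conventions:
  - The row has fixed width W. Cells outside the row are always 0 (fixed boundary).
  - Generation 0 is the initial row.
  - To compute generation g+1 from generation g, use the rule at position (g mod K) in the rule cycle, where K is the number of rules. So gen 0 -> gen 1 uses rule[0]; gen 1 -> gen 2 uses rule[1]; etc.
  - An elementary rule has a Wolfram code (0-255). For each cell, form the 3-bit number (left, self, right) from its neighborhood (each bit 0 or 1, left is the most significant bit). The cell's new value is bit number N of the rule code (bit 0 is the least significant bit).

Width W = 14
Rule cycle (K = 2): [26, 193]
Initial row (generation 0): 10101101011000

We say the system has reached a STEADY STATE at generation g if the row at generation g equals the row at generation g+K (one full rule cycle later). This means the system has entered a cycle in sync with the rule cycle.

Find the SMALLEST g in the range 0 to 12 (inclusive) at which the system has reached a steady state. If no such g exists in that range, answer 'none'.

Gen 0: 10101101011000
Gen 1 (rule 26): 00001000010100
Gen 2 (rule 193): 11100011000001
Gen 3 (rule 26): 10010110100010
Gen 4 (rule 193): 00000010001000
Gen 5 (rule 26): 00000101010100
Gen 6 (rule 193): 11110000000001
Gen 7 (rule 26): 10001000000010
Gen 8 (rule 193): 00100011111000
Gen 9 (rule 26): 01010110000100
Gen 10 (rule 193): 00000010110001
Gen 11 (rule 26): 00000100101010
Gen 12 (rule 193): 11110000000000
Gen 13 (rule 26): 10001000000000
Gen 14 (rule 193): 00100011111111

Answer: none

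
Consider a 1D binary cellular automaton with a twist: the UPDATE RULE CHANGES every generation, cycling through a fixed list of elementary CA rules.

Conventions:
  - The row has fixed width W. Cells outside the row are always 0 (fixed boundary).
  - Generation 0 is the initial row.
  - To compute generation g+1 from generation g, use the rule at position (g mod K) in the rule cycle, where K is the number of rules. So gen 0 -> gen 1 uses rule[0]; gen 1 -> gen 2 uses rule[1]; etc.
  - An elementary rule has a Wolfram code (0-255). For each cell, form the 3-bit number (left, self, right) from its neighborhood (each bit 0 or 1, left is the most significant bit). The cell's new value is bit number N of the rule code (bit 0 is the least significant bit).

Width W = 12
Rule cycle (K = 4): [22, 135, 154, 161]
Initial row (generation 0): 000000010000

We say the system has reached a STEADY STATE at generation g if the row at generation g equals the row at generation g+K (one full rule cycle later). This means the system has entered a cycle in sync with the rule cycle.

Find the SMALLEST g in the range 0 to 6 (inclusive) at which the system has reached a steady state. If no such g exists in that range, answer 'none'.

Answer: none

Derivation:
Gen 0: 000000010000
Gen 1 (rule 22): 000000111000
Gen 2 (rule 135): 111111010011
Gen 3 (rule 154): 111110001110
Gen 4 (rule 161): 011100100100
Gen 5 (rule 22): 100011111110
Gen 6 (rule 135): 101101111100
Gen 7 (rule 154): 001001111010
Gen 8 (rule 161): 100000110100
Gen 9 (rule 22): 110001000110
Gen 10 (rule 135): 000111011000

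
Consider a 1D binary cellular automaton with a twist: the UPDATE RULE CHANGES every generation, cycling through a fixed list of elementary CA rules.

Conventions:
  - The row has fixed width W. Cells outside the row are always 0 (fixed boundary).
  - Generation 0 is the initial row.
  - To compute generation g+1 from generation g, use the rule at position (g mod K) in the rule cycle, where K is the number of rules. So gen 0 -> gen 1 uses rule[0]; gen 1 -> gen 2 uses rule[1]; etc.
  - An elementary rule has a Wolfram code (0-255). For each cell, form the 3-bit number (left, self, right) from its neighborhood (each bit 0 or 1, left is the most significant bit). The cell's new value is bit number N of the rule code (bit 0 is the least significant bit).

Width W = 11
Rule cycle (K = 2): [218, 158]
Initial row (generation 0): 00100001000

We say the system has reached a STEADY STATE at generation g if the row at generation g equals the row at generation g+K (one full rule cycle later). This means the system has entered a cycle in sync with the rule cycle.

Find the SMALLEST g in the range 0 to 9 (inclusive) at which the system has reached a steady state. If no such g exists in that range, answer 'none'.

Gen 0: 00100001000
Gen 1 (rule 218): 01010010100
Gen 2 (rule 158): 11011110110
Gen 3 (rule 218): 11011110111
Gen 4 (rule 158): 10011100110
Gen 5 (rule 218): 01111111111
Gen 6 (rule 158): 11111111110
Gen 7 (rule 218): 11111111111
Gen 8 (rule 158): 11111111110
Gen 9 (rule 218): 11111111111
Gen 10 (rule 158): 11111111110
Gen 11 (rule 218): 11111111111

Answer: 6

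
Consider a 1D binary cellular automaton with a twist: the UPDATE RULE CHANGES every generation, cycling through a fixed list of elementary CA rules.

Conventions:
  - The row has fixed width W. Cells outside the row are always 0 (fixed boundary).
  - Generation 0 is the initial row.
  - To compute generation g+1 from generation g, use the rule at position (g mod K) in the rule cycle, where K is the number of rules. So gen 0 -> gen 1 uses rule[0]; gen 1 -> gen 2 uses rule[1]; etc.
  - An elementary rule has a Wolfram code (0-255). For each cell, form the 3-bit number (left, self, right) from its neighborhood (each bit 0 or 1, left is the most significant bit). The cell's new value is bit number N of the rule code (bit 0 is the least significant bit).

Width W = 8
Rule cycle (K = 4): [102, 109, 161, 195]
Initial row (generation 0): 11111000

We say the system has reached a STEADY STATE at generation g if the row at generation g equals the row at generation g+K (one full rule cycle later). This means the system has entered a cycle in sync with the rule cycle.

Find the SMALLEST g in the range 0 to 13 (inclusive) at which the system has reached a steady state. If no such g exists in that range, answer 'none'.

Gen 0: 11111000
Gen 1 (rule 102): 00001000
Gen 2 (rule 109): 11101011
Gen 3 (rule 161): 01010100
Gen 4 (rule 195): 10000001
Gen 5 (rule 102): 10000011
Gen 6 (rule 109): 10111011
Gen 7 (rule 161): 01010100
Gen 8 (rule 195): 10000001
Gen 9 (rule 102): 10000011
Gen 10 (rule 109): 10111011
Gen 11 (rule 161): 01010100
Gen 12 (rule 195): 10000001
Gen 13 (rule 102): 10000011
Gen 14 (rule 109): 10111011
Gen 15 (rule 161): 01010100
Gen 16 (rule 195): 10000001
Gen 17 (rule 102): 10000011

Answer: 3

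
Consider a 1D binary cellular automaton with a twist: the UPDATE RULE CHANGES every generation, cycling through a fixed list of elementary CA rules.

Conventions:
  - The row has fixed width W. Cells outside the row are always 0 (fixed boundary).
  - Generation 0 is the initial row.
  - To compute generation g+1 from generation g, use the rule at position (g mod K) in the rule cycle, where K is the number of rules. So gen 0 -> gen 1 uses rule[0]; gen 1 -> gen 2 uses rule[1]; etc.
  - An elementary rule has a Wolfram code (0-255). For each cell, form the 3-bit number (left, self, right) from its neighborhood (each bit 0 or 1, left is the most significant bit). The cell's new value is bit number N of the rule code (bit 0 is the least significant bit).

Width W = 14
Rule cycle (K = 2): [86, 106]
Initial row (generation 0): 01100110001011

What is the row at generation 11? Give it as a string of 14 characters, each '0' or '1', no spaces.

Answer: 01100100000001

Derivation:
Gen 0: 01100110001011
Gen 1 (rule 86): 10111011011001
Gen 2 (rule 106): 01101111111010
Gen 3 (rule 86): 10100000001011
Gen 4 (rule 106): 01000000010111
Gen 5 (rule 86): 11100000110001
Gen 6 (rule 106): 10100001110010
Gen 7 (rule 86): 10110010011111
Gen 8 (rule 106): 01110100110001
Gen 9 (rule 86): 10010111011011
Gen 10 (rule 106): 00101101111111
Gen 11 (rule 86): 01100100000001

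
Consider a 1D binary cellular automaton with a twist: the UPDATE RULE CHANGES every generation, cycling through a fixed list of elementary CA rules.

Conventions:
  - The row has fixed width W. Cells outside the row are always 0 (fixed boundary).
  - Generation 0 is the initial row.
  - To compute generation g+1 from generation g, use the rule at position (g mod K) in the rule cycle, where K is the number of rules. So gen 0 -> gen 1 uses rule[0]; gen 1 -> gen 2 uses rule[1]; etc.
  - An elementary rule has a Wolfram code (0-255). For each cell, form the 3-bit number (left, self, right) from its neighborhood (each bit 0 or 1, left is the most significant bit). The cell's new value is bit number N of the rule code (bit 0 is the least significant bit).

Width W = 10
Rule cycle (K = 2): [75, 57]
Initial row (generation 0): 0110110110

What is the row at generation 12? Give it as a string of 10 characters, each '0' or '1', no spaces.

Gen 0: 0110110110
Gen 1 (rule 75): 1110110110
Gen 2 (rule 57): 1001101101
Gen 3 (rule 75): 0011101100
Gen 4 (rule 57): 1010011011
Gen 5 (rule 75): 0000111011
Gen 6 (rule 57): 1110100110
Gen 7 (rule 75): 1010001110
Gen 8 (rule 57): 0101101001
Gen 9 (rule 75): 1001100010
Gen 10 (rule 57): 0101011001
Gen 11 (rule 75): 1000011010
Gen 12 (rule 57): 0111010101

Answer: 0111010101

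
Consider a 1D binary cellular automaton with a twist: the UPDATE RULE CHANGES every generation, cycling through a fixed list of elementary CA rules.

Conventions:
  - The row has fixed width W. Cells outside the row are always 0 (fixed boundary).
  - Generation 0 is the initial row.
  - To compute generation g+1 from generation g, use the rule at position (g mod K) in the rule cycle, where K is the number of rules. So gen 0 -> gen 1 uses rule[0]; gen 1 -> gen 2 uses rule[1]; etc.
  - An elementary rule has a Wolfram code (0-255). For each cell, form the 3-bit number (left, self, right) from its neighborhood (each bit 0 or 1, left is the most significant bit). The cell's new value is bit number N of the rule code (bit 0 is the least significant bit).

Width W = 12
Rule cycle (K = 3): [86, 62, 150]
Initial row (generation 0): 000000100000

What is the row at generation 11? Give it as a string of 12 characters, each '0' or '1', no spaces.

Gen 0: 000000100000
Gen 1 (rule 86): 000001110000
Gen 2 (rule 62): 000011001000
Gen 3 (rule 150): 000100111100
Gen 4 (rule 86): 001111000110
Gen 5 (rule 62): 011000101101
Gen 6 (rule 150): 100101100001
Gen 7 (rule 86): 111100110011
Gen 8 (rule 62): 100011101110
Gen 9 (rule 150): 110101000101
Gen 10 (rule 86): 010101101101
Gen 11 (rule 62): 111111011011

Answer: 111111011011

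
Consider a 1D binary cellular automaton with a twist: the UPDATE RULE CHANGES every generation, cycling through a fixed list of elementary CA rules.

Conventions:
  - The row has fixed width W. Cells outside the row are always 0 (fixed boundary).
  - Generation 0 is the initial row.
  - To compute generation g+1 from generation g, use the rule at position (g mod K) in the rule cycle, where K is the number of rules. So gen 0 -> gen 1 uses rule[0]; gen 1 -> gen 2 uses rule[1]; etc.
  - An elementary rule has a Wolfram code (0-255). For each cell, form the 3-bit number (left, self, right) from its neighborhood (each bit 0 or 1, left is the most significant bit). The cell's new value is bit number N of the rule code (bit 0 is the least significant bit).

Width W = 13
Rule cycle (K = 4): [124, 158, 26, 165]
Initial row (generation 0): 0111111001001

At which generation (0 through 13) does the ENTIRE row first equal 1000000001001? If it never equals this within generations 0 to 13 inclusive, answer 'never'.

Gen 0: 0111111001001
Gen 1 (rule 124): 0100001101101
Gen 2 (rule 158): 1110011001001
Gen 3 (rule 26): 1001110110110
Gen 4 (rule 165): 1000101001000
Gen 5 (rule 124): 1100111101100
Gen 6 (rule 158): 1011111001010
Gen 7 (rule 26): 0010000110001
Gen 8 (rule 165): 1010110000101
Gen 9 (rule 124): 1111111000111
Gen 10 (rule 158): 1111110101110
Gen 11 (rule 26): 1000000001001
Gen 12 (rule 165): 1011111101001
Gen 13 (rule 124): 1110000111101

Answer: 11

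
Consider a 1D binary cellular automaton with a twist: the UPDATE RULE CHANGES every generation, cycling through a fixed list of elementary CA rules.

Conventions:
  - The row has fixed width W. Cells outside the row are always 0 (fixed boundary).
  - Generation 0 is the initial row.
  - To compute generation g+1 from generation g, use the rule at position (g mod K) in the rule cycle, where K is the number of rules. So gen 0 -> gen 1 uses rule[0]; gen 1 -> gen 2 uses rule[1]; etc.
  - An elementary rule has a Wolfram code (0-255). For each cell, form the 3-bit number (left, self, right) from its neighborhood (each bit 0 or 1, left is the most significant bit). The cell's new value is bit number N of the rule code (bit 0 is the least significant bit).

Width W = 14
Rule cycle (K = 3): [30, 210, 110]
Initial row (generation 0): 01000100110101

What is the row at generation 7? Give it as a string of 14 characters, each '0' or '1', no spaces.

Answer: 10001110000011

Derivation:
Gen 0: 01000100110101
Gen 1 (rule 30): 11101111100101
Gen 2 (rule 210): 01100111111000
Gen 3 (rule 110): 11101100001000
Gen 4 (rule 30): 10001010011100
Gen 5 (rule 210): 01010001101110
Gen 6 (rule 110): 11110011111010
Gen 7 (rule 30): 10001110000011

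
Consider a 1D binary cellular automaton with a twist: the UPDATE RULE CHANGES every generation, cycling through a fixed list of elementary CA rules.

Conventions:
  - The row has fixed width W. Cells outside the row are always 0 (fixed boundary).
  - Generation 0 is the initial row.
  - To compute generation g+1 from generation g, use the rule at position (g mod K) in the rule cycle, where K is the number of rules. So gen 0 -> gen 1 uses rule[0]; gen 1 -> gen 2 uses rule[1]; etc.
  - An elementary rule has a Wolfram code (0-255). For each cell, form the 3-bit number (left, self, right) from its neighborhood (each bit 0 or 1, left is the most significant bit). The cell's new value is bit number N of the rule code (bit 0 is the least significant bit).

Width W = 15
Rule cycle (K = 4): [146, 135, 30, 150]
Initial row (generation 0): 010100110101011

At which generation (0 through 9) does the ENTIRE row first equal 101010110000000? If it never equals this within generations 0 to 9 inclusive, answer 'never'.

Gen 0: 010100110101011
Gen 1 (rule 146): 100011000000000
Gen 2 (rule 135): 101100011111111
Gen 3 (rule 30): 101010110000000
Gen 4 (rule 150): 101010001000000
Gen 5 (rule 146): 000001010100000
Gen 6 (rule 135): 111111010101111
Gen 7 (rule 30): 100000010101000
Gen 8 (rule 150): 110000110101100
Gen 9 (rule 146): 001001000000010

Answer: 3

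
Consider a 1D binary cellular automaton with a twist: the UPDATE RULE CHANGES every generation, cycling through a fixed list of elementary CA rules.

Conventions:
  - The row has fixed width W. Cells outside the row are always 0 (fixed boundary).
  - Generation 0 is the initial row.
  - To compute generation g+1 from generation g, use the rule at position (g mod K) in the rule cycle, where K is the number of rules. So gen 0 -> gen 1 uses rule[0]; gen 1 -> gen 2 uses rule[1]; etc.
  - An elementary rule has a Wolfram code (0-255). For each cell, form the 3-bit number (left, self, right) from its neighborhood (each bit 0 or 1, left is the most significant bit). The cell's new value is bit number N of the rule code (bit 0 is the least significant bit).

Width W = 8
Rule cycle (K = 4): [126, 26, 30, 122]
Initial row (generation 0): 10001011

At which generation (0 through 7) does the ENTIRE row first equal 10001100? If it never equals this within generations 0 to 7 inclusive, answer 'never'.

Gen 0: 10001011
Gen 1 (rule 126): 11011111
Gen 2 (rule 26): 10010000
Gen 3 (rule 30): 11111000
Gen 4 (rule 122): 10001100
Gen 5 (rule 126): 11011110
Gen 6 (rule 26): 10010001
Gen 7 (rule 30): 11111011

Answer: 4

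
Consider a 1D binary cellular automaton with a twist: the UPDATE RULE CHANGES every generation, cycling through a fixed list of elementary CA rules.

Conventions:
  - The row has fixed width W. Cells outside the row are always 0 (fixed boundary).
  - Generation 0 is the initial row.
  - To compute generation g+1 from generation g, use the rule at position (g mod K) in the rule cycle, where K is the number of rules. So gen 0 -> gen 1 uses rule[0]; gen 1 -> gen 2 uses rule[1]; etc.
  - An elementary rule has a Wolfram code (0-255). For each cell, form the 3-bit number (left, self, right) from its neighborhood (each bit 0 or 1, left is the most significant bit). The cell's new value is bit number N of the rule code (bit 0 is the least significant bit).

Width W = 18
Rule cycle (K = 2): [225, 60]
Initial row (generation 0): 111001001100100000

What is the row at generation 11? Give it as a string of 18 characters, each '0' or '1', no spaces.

Gen 0: 111001001100100000
Gen 1 (rule 225): 011000000100001111
Gen 2 (rule 60): 010100000110001000
Gen 3 (rule 225): 001001110010100011
Gen 4 (rule 60): 001101001011110010
Gen 5 (rule 225): 100110000101110000
Gen 6 (rule 60): 110101000111001000
Gen 7 (rule 225): 011010010011000011
Gen 8 (rule 60): 010111011010100010
Gen 9 (rule 225): 001011101101001000
Gen 10 (rule 60): 001110011011101100
Gen 11 (rule 225): 100110001101110101

Answer: 100110001101110101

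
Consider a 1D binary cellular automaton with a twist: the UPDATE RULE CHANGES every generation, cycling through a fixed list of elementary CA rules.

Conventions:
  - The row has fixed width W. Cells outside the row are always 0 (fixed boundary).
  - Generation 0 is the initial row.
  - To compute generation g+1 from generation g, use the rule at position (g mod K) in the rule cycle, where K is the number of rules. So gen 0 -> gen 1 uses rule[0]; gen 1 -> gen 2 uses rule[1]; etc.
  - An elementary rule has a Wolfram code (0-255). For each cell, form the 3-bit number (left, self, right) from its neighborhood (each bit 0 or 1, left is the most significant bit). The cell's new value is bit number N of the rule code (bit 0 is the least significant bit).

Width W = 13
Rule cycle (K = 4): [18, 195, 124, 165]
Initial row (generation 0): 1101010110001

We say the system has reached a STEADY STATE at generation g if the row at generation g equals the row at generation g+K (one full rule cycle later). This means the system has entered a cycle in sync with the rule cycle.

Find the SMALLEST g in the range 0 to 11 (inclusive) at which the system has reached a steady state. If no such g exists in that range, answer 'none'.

Answer: none

Derivation:
Gen 0: 1101010110001
Gen 1 (rule 18): 0000000001010
Gen 2 (rule 195): 1111111110000
Gen 3 (rule 124): 1000000011000
Gen 4 (rule 165): 1011111000011
Gen 5 (rule 18): 0000000100100
Gen 6 (rule 195): 1111111001001
Gen 7 (rule 124): 1000001101101
Gen 8 (rule 165): 1011100010011
Gen 9 (rule 18): 0000010101100
Gen 10 (rule 195): 1111100000101
Gen 11 (rule 124): 1000110000111
Gen 12 (rule 165): 1010000110010
Gen 13 (rule 18): 0001001001101
Gen 14 (rule 195): 1110010010100
Gen 15 (rule 124): 1011011011110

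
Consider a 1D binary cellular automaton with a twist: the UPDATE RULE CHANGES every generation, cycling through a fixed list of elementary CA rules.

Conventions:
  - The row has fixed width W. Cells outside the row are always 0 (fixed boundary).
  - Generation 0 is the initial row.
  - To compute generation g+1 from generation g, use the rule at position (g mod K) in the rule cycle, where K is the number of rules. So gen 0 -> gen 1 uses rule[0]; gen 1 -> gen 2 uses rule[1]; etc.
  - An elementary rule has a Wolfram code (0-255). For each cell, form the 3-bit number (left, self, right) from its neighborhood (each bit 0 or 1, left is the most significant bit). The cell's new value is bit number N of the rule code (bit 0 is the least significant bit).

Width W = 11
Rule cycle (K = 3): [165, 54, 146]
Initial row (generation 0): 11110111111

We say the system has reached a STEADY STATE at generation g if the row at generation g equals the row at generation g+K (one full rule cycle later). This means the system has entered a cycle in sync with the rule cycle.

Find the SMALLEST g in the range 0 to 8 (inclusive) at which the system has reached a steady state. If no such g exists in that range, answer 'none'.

Gen 0: 11110111111
Gen 1 (rule 165): 01101011110
Gen 2 (rule 54): 10011100001
Gen 3 (rule 146): 01101010010
Gen 4 (rule 165): 00011110010
Gen 5 (rule 54): 00100001111
Gen 6 (rule 146): 01010010110
Gen 7 (rule 165): 01110011000
Gen 8 (rule 54): 10001100100
Gen 9 (rule 146): 01010011010
Gen 10 (rule 165): 01110000110
Gen 11 (rule 54): 10001001001

Answer: none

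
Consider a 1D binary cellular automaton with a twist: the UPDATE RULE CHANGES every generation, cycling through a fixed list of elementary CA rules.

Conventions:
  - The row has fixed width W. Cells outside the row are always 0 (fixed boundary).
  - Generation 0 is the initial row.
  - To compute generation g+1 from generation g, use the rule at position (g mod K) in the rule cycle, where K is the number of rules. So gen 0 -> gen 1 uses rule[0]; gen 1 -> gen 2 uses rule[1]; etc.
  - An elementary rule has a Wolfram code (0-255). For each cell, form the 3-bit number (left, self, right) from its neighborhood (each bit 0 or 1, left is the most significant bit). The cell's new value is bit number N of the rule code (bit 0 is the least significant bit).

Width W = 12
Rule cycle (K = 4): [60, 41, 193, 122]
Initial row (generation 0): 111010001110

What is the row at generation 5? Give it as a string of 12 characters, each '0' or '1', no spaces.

Answer: 100110100001

Derivation:
Gen 0: 111010001110
Gen 1 (rule 60): 100111001001
Gen 2 (rule 41): 000100000000
Gen 3 (rule 193): 110001111111
Gen 4 (rule 122): 111011000001
Gen 5 (rule 60): 100110100001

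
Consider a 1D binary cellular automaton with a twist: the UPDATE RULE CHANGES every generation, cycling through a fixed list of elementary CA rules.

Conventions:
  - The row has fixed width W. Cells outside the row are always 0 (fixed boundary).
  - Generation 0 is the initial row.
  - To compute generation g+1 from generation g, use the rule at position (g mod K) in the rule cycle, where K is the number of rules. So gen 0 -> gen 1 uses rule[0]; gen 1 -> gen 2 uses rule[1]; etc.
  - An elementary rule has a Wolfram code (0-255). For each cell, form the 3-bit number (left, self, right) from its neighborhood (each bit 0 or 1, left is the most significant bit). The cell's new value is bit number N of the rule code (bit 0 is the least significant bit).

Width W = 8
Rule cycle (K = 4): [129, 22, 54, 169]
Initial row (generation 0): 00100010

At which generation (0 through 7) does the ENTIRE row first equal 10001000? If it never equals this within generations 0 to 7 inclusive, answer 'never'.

Answer: 1

Derivation:
Gen 0: 00100010
Gen 1 (rule 129): 10001000
Gen 2 (rule 22): 11011100
Gen 3 (rule 54): 00100010
Gen 4 (rule 169): 10001000
Gen 5 (rule 129): 00100011
Gen 6 (rule 22): 01110100
Gen 7 (rule 54): 10001110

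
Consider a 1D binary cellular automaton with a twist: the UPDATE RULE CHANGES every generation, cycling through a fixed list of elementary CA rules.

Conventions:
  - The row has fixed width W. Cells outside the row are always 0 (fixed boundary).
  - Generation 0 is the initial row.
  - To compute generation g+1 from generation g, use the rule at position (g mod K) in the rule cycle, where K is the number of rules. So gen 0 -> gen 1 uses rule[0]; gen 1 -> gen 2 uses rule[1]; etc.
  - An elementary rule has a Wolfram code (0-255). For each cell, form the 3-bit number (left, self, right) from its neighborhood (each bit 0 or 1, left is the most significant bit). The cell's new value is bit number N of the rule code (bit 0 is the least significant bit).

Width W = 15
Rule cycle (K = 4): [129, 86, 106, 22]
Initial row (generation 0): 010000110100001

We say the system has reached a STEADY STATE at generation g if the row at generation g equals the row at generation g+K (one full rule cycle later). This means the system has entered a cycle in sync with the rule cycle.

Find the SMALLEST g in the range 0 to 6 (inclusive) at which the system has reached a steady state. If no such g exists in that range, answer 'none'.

Gen 0: 010000110100001
Gen 1 (rule 129): 000110000001100
Gen 2 (rule 86): 001011000010110
Gen 3 (rule 106): 010111000101110
Gen 4 (rule 22): 110000101100001
Gen 5 (rule 129): 000110000001100
Gen 6 (rule 86): 001011000010110
Gen 7 (rule 106): 010111000101110
Gen 8 (rule 22): 110000101100001
Gen 9 (rule 129): 000110000001100
Gen 10 (rule 86): 001011000010110

Answer: 1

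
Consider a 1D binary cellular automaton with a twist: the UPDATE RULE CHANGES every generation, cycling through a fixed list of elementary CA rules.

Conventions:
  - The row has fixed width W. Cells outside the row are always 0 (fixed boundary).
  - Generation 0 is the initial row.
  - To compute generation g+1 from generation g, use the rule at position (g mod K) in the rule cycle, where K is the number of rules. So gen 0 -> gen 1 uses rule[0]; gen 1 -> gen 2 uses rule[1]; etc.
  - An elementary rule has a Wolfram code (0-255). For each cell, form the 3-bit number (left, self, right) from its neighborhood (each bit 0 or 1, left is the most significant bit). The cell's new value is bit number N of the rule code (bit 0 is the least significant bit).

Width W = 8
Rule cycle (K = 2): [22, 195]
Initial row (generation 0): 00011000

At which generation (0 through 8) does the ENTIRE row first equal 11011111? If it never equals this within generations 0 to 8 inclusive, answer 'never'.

Answer: 4

Derivation:
Gen 0: 00011000
Gen 1 (rule 22): 00100100
Gen 2 (rule 195): 11001001
Gen 3 (rule 22): 00111111
Gen 4 (rule 195): 11011111
Gen 5 (rule 22): 00000000
Gen 6 (rule 195): 11111111
Gen 7 (rule 22): 00000000
Gen 8 (rule 195): 11111111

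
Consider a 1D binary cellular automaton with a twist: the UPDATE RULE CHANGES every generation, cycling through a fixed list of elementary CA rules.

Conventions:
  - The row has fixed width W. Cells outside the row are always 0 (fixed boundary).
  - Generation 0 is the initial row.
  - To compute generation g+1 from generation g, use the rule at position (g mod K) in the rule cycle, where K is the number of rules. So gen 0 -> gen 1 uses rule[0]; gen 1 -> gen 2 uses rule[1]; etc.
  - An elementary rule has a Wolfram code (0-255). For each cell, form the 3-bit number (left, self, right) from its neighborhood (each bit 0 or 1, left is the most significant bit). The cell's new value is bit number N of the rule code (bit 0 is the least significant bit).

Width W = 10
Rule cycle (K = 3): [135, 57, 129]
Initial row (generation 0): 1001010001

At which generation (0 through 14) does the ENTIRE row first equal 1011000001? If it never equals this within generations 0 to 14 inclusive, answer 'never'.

Answer: 8

Derivation:
Gen 0: 1001010001
Gen 1 (rule 135): 1011010111
Gen 2 (rule 57): 0110101100
Gen 3 (rule 129): 0000000001
Gen 4 (rule 135): 1111111111
Gen 5 (rule 57): 1000000000
Gen 6 (rule 129): 0011111111
Gen 7 (rule 135): 1101111110
Gen 8 (rule 57): 1011000001
Gen 9 (rule 129): 0000011100
Gen 10 (rule 135): 1111101001
Gen 11 (rule 57): 1000010100
Gen 12 (rule 129): 0011000001
Gen 13 (rule 135): 1100011111
Gen 14 (rule 57): 1011010000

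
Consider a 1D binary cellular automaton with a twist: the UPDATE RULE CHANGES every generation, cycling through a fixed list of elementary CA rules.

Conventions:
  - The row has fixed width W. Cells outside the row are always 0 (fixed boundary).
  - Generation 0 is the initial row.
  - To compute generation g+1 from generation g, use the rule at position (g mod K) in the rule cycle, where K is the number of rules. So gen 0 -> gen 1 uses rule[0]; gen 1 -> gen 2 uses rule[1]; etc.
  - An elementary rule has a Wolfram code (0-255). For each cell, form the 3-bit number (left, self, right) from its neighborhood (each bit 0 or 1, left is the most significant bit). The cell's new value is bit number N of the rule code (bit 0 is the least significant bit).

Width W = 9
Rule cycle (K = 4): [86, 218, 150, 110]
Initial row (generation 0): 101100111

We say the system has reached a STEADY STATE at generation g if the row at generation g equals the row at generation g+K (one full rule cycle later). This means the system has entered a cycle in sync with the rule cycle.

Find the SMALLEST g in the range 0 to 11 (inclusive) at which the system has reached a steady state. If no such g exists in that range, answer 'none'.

Answer: none

Derivation:
Gen 0: 101100111
Gen 1 (rule 86): 100111001
Gen 2 (rule 218): 011111110
Gen 3 (rule 150): 101111101
Gen 4 (rule 110): 111000111
Gen 5 (rule 86): 001101001
Gen 6 (rule 218): 011100110
Gen 7 (rule 150): 101011001
Gen 8 (rule 110): 111111011
Gen 9 (rule 86): 000001001
Gen 10 (rule 218): 000010110
Gen 11 (rule 150): 000110001
Gen 12 (rule 110): 001110011
Gen 13 (rule 86): 010011101
Gen 14 (rule 218): 101111100
Gen 15 (rule 150): 100111010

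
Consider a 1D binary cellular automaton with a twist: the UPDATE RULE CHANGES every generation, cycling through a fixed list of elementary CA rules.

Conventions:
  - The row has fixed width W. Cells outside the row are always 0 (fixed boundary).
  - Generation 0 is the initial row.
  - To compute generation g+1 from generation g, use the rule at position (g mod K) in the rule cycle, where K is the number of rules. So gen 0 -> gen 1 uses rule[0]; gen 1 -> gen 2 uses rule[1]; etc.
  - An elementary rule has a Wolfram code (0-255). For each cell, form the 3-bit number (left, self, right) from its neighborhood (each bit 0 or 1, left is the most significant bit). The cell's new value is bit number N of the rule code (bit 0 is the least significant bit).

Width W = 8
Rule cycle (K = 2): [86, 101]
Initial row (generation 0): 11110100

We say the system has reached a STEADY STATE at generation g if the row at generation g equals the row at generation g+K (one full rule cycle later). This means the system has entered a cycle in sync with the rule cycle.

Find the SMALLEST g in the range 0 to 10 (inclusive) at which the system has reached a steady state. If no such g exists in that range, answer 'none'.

Gen 0: 11110100
Gen 1 (rule 86): 00010110
Gen 2 (rule 101): 11011010
Gen 3 (rule 86): 01001011
Gen 4 (rule 101): 01001101
Gen 5 (rule 86): 11110101
Gen 6 (rule 101): 00011111
Gen 7 (rule 86): 00100001
Gen 8 (rule 101): 10101101
Gen 9 (rule 86): 10100101
Gen 10 (rule 101): 11100111
Gen 11 (rule 86): 00111001
Gen 12 (rule 101): 10001001

Answer: none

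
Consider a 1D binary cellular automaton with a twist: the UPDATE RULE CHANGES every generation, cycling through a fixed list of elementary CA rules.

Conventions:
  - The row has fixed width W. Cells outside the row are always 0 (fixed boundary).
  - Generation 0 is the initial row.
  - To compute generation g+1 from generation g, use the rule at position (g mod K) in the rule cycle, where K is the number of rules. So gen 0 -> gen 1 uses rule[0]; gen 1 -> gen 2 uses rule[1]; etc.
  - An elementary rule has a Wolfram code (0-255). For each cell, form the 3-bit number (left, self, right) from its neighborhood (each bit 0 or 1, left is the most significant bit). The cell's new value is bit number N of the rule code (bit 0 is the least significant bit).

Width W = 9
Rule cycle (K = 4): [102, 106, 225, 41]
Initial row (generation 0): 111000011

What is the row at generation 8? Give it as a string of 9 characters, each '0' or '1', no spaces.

Answer: 101000010

Derivation:
Gen 0: 111000011
Gen 1 (rule 102): 001000101
Gen 2 (rule 106): 010001010
Gen 3 (rule 225): 000100100
Gen 4 (rule 41): 110000001
Gen 5 (rule 102): 010000011
Gen 6 (rule 106): 100000111
Gen 7 (rule 225): 001110011
Gen 8 (rule 41): 101000010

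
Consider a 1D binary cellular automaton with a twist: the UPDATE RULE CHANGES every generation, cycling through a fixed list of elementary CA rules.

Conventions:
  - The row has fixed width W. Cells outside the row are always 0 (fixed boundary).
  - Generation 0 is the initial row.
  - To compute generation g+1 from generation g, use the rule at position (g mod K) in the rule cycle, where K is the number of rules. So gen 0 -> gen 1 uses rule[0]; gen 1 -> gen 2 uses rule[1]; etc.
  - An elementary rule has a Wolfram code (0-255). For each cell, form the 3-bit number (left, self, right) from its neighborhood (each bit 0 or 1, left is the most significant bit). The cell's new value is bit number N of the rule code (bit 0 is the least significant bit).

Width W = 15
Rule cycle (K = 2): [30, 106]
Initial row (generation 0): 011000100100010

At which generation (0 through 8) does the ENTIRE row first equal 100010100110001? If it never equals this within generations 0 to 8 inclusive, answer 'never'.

Answer: 3

Derivation:
Gen 0: 011000100100010
Gen 1 (rule 30): 110101111110111
Gen 2 (rule 106): 111011000011101
Gen 3 (rule 30): 100010100110001
Gen 4 (rule 106): 000101001110010
Gen 5 (rule 30): 001101111001111
Gen 6 (rule 106): 011111001011001
Gen 7 (rule 30): 110000111010111
Gen 8 (rule 106): 110001101101101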